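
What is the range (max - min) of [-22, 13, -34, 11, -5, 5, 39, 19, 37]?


Maximum value: 39
Minimum value: -34
Range = 39 - (-34) = 73
Final answer: 73


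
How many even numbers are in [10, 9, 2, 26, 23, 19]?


Check each element:
  10 is even
  9 is odd
  2 is even
  26 is even
  23 is odd
  19 is odd
Evens: [10, 2, 26]
Count of evens = 3
Final answer: 3


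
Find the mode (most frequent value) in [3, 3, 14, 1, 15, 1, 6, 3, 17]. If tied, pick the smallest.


Count the frequency of each value:
  1 appears 2 time(s)
  3 appears 3 time(s)
  6 appears 1 time(s)
  14 appears 1 time(s)
  15 appears 1 time(s)
  17 appears 1 time(s)
Maximum frequency is 3.
Only 3 reaches that frequency, so it is the mode.
Final answer: 3


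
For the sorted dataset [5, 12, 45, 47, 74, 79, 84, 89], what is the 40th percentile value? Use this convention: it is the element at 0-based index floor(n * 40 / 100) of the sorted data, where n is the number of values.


The dataset has n = 8 elements.
Index = floor(8 * 40 / 100) = floor(320 / 100) = floor(3.2) = 3
Counting from index 0 in the sorted data, the element at index 3 is 47.
Final answer: 47


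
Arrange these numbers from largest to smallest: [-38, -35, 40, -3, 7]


Original list: [-38, -35, 40, -3, 7]
Repeatedly take the largest remaining element:
  Remaining [-38, -35, 40, -3, 7] -> largest is 40
  Remaining [-38, -35, -3, 7] -> largest is 7
  Remaining [-38, -35, -3] -> largest is -3
  Remaining [-38, -35] -> largest is -35
  Remaining [-38] -> largest is -38
Collecting the picks in order gives the descending list.
Final answer: [40, 7, -3, -35, -38]


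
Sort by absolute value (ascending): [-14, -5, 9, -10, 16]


Compute absolute values:
  |-14| = 14
  |-5| = 5
  |9| = 9
  |-10| = 10
  |16| = 16
Absolute values in increasing order: 5 < 9 < 10 < 14 < 16
Listing the original numbers in that order gives the answer.
Final answer: [-5, 9, -10, -14, 16]


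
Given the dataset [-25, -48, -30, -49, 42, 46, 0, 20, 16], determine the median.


First, sort the list: [-49, -48, -30, -25, 0, 16, 20, 42, 46]
The list has 9 elements (odd count).
The middle index is 4 (0-based), and the element there is 0.
Final answer: 0


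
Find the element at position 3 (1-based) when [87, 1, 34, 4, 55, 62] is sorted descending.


Sort descending: [87, 62, 55, 34, 4, 1]
The 3rd element (1-indexed) is at index 2.
Value = 55
Final answer: 55


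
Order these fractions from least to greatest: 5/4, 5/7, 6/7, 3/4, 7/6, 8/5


Convert to decimal for comparison:
  5/4 = 1.25
  5/7 = 0.7143
  6/7 = 0.8571
  3/4 = 0.75
  7/6 = 1.1667
  8/5 = 1.6
Decimals in increasing order: 0.7143 < 0.75 < 0.8571 < 1.1667 < 1.25 < 1.6
Writing each back as its fraction gives the sorted order.
Final answer: 5/7, 3/4, 6/7, 7/6, 5/4, 8/5


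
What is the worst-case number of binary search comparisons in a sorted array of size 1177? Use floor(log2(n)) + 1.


Binary search halves the search space each step.
Maximum comparisons = floor(log2(1177)) + 1
log2(1177) = 10.2009
floor(log2(1177)) = 10, so 10 + 1 = 11
Final answer: 11


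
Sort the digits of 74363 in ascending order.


The number 74363 has digits: 7, 4, 3, 6, 3
Sorted: 3, 3, 4, 6, 7
Joining the sorted digits gives the result.
Final answer: 33467


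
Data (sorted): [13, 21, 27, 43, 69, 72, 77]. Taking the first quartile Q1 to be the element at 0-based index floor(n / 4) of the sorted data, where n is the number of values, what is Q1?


The list has n = 7 elements.
Q1 index = floor(7 / 4) = floor(1.75) = 1
Counting from index 0 in the sorted data, the element at index 1 is 21.
Final answer: 21


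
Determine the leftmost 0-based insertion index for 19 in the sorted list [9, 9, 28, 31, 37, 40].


List is sorted: [9, 9, 28, 31, 37, 40]
We need the leftmost position where 19 can be inserted, i.e. the first index whose element is >= 19 (or the end of the list if none is).
Binary search with low=0, high=6 (0-based indices):
  low=0, high=6, mid=3: a[3]=31 >= 19, so high = 3
  low=0, high=3, mid=1: a[1]=9 < 19, so low = 2
  low=2, high=3, mid=2: a[2]=28 >= 19, so high = 2
Now low = high = 2, so the insertion index is 2.
Final answer: 2


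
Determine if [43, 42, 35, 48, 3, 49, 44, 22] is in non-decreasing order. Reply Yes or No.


Check consecutive pairs:
  43 <= 42? False
  42 <= 35? False
  35 <= 48? True
  48 <= 3? False
  3 <= 49? True
  49 <= 44? False
  44 <= 22? False
5 consecutive pair(s) are out of order, so the list is not sorted.
Final answer: No


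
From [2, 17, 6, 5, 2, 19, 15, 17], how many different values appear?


List all unique values:
Distinct values: [2, 5, 6, 15, 17, 19]
Count = 6
Final answer: 6


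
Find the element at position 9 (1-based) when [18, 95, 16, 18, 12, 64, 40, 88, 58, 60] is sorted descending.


Sort descending: [95, 88, 64, 60, 58, 40, 18, 18, 16, 12]
The 9th element (1-indexed) is at index 8.
Value = 16
Final answer: 16


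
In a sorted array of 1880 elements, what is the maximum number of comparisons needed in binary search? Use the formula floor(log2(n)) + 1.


Binary search halves the search space each step.
Maximum comparisons = floor(log2(1880)) + 1
log2(1880) = 10.8765
floor(log2(1880)) = 10, so 10 + 1 = 11
Final answer: 11


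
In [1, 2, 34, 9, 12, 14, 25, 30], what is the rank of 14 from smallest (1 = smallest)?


Sort ascending: [1, 2, 9, 12, 14, 25, 30, 34]
Find 14 in the sorted list.
14 is at position 5 (1-indexed).
Final answer: 5


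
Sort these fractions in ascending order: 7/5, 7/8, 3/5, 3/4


Convert to decimal for comparison:
  7/5 = 1.4
  7/8 = 0.875
  3/5 = 0.6
  3/4 = 0.75
Decimals in increasing order: 0.6 < 0.75 < 0.875 < 1.4
Writing each back as its fraction gives the sorted order.
Final answer: 3/5, 3/4, 7/8, 7/5


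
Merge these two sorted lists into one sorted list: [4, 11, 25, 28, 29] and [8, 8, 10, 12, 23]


List A: [4, 11, 25, 28, 29]
List B: [8, 8, 10, 12, 23]
Repeatedly compare the front elements and take the smaller:
  4 vs 8 -> take 4
  11 vs 8 -> take 8
  11 vs 8 -> take 8
  11 vs 10 -> take 10
  11 vs 12 -> take 11
  25 vs 12 -> take 12
  25 vs 23 -> take 23
  B is exhausted; append the rest of A: [25, 28, 29]
Final answer: [4, 8, 8, 10, 11, 12, 23, 25, 28, 29]


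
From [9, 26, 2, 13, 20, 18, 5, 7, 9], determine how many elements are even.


Check each element:
  9 is odd
  26 is even
  2 is even
  13 is odd
  20 is even
  18 is even
  5 is odd
  7 is odd
  9 is odd
Evens: [26, 2, 20, 18]
Count of evens = 4
Final answer: 4


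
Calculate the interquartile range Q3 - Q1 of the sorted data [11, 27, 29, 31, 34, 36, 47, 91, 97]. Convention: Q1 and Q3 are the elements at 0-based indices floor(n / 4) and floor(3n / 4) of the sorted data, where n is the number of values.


The data has n = 9 elements.
Q1 index = floor(9 / 4) = floor(2.25) = 2; Q3 index = floor(3 * 9 / 4) = floor(6.75) = 6
Q1 = element at index 2 = 29
Q3 = element at index 6 = 47
IQR = 47 - 29 = 18
Final answer: 18


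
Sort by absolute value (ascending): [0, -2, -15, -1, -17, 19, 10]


Compute absolute values:
  |0| = 0
  |-2| = 2
  |-15| = 15
  |-1| = 1
  |-17| = 17
  |19| = 19
  |10| = 10
Absolute values in increasing order: 0 < 1 < 2 < 10 < 15 < 17 < 19
Listing the original numbers in that order gives the answer.
Final answer: [0, -1, -2, 10, -15, -17, 19]


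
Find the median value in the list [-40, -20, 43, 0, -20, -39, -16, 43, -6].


First, sort the list: [-40, -39, -20, -20, -16, -6, 0, 43, 43]
The list has 9 elements (odd count).
The middle index is 4 (0-based), and the element there is -16.
Final answer: -16


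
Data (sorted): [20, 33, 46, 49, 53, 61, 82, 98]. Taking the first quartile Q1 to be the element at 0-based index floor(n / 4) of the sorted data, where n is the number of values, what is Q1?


The list has n = 8 elements.
Q1 index = floor(8 / 4) = floor(2) = 2
Counting from index 0 in the sorted data, the element at index 2 is 46.
Final answer: 46


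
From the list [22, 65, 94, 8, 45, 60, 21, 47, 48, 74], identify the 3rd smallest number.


Sort ascending: [8, 21, 22, 45, 47, 48, 60, 65, 74, 94]
The 3rd element (1-indexed) is at index 2.
Value = 22
Final answer: 22


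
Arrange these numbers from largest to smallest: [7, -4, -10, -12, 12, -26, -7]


Original list: [7, -4, -10, -12, 12, -26, -7]
Repeatedly take the largest remaining element:
  Remaining [7, -4, -10, -12, 12, -26, -7] -> largest is 12
  Remaining [7, -4, -10, -12, -26, -7] -> largest is 7
  Remaining [-4, -10, -12, -26, -7] -> largest is -4
  Remaining [-10, -12, -26, -7] -> largest is -7
  Remaining [-10, -12, -26] -> largest is -10
  Remaining [-12, -26] -> largest is -12
  Remaining [-26] -> largest is -26
Collecting the picks in order gives the descending list.
Final answer: [12, 7, -4, -7, -10, -12, -26]


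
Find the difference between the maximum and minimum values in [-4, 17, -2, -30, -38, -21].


Maximum value: 17
Minimum value: -38
Range = 17 - (-38) = 55
Final answer: 55


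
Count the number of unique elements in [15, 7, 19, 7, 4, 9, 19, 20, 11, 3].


List all unique values:
Distinct values: [3, 4, 7, 9, 11, 15, 19, 20]
Count = 8
Final answer: 8


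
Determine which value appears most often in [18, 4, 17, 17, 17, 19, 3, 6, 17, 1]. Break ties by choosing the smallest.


Count the frequency of each value:
  1 appears 1 time(s)
  3 appears 1 time(s)
  4 appears 1 time(s)
  6 appears 1 time(s)
  17 appears 4 time(s)
  18 appears 1 time(s)
  19 appears 1 time(s)
Maximum frequency is 4.
Only 17 reaches that frequency, so it is the mode.
Final answer: 17


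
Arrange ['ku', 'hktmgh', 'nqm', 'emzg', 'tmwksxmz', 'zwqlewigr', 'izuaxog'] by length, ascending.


Compute lengths:
  'ku' has length 2
  'hktmgh' has length 6
  'nqm' has length 3
  'emzg' has length 4
  'tmwksxmz' has length 8
  'zwqlewigr' has length 9
  'izuaxog' has length 7
Lengths in increasing order: 2 < 3 < 4 < 6 < 7 < 8 < 9
Listing the words in that order gives the answer.
Final answer: ['ku', 'nqm', 'emzg', 'hktmgh', 'izuaxog', 'tmwksxmz', 'zwqlewigr']


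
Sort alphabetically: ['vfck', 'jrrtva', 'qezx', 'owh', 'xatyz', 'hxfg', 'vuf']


Compare strings character by character (the first differing letter decides):
  'hxfg' < 'jrrtva' since 'h' < 'j' at position 1
  'jrrtva' < 'owh' since 'j' < 'o' at position 1
  'owh' < 'qezx' since 'o' < 'q' at position 1
  'qezx' < 'vfck' since 'q' < 'v' at position 1
  'vfck' < 'vuf' since 'f' < 'u' at position 2
  'vuf' < 'xatyz' since 'v' < 'x' at position 1
Chaining these comparisons gives the alphabetical order.
Final answer: ['hxfg', 'jrrtva', 'owh', 'qezx', 'vfck', 'vuf', 'xatyz']


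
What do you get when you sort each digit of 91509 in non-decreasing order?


The number 91509 has digits: 9, 1, 5, 0, 9
Sorted: 0, 1, 5, 9, 9
Joining the sorted digits gives the result.
Final answer: 01599


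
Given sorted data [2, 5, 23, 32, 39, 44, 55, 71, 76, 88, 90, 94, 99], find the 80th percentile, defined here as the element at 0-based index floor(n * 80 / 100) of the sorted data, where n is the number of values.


The dataset has n = 13 elements.
Index = floor(13 * 80 / 100) = floor(1040 / 100) = floor(10.4) = 10
Counting from index 0 in the sorted data, the element at index 10 is 90.
Final answer: 90


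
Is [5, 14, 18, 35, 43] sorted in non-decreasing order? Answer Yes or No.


Check consecutive pairs:
  5 <= 14? True
  14 <= 18? True
  18 <= 35? True
  35 <= 43? True
Every consecutive pair is in order, so the list is non-decreasing.
Final answer: Yes


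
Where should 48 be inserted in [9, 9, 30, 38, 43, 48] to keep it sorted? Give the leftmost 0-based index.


List is sorted: [9, 9, 30, 38, 43, 48]
We need the leftmost position where 48 can be inserted, i.e. the first index whose element is >= 48 (or the end of the list if none is).
Binary search with low=0, high=6 (0-based indices):
  low=0, high=6, mid=3: a[3]=38 < 48, so low = 4
  low=4, high=6, mid=5: a[5]=48 >= 48, so high = 5
  low=4, high=5, mid=4: a[4]=43 < 48, so low = 5
Now low = high = 5, so the insertion index is 5.
Final answer: 5


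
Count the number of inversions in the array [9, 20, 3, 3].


For each element, count the later elements that are smaller than it:
  9 (index 0): smaller elements after it = [3, 3] -> 2
  20 (index 1): smaller elements after it = [3, 3] -> 2
  3 (index 2): smaller elements after it = [] -> 0
Total inversions = 2 + 2 + 0 = 4
Final answer: 4


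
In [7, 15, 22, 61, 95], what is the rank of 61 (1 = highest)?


Sort descending: [95, 61, 22, 15, 7]
Find 61 in the sorted list.
61 is at position 2.
Final answer: 2


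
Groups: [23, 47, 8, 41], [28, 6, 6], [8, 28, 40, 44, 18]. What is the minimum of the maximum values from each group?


Find max of each group:
  Group 1: [23, 47, 8, 41] -> max = 47
  Group 2: [28, 6, 6] -> max = 28
  Group 3: [8, 28, 40, 44, 18] -> max = 44
Maxes: [47, 28, 44]
Minimum of maxes = 28
Final answer: 28


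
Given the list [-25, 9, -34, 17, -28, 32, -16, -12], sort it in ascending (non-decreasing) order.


Original list: [-25, 9, -34, 17, -28, 32, -16, -12]
Repeatedly take the smallest remaining element:
  Remaining [-25, 9, -34, 17, -28, 32, -16, -12] -> smallest is -34
  Remaining [-25, 9, 17, -28, 32, -16, -12] -> smallest is -28
  Remaining [-25, 9, 17, 32, -16, -12] -> smallest is -25
  Remaining [9, 17, 32, -16, -12] -> smallest is -16
  Remaining [9, 17, 32, -12] -> smallest is -12
  Remaining [9, 17, 32] -> smallest is 9
  Remaining [17, 32] -> smallest is 17
  Remaining [32] -> smallest is 32
Collecting the picks in order gives the sorted list.
Final answer: [-34, -28, -25, -16, -12, 9, 17, 32]


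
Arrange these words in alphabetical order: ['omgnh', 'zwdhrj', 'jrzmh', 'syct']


Compare strings character by character (the first differing letter decides):
  'jrzmh' < 'omgnh' since 'j' < 'o' at position 1
  'omgnh' < 'syct' since 'o' < 's' at position 1
  'syct' < 'zwdhrj' since 's' < 'z' at position 1
Chaining these comparisons gives the alphabetical order.
Final answer: ['jrzmh', 'omgnh', 'syct', 'zwdhrj']


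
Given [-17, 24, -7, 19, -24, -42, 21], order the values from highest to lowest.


Original list: [-17, 24, -7, 19, -24, -42, 21]
Repeatedly take the largest remaining element:
  Remaining [-17, 24, -7, 19, -24, -42, 21] -> largest is 24
  Remaining [-17, -7, 19, -24, -42, 21] -> largest is 21
  Remaining [-17, -7, 19, -24, -42] -> largest is 19
  Remaining [-17, -7, -24, -42] -> largest is -7
  Remaining [-17, -24, -42] -> largest is -17
  Remaining [-24, -42] -> largest is -24
  Remaining [-42] -> largest is -42
Collecting the picks in order gives the descending list.
Final answer: [24, 21, 19, -7, -17, -24, -42]


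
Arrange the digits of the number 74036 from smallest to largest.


The number 74036 has digits: 7, 4, 0, 3, 6
Sorted: 0, 3, 4, 6, 7
Joining the sorted digits gives the result.
Final answer: 03467


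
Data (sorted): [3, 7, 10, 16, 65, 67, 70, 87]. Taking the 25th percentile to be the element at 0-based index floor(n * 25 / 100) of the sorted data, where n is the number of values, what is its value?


The dataset has n = 8 elements.
Index = floor(8 * 25 / 100) = floor(200 / 100) = floor(2) = 2
Counting from index 0 in the sorted data, the element at index 2 is 10.
Final answer: 10


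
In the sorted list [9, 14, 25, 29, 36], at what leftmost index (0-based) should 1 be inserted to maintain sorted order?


List is sorted: [9, 14, 25, 29, 36]
We need the leftmost position where 1 can be inserted, i.e. the first index whose element is >= 1 (or the end of the list if none is).
Binary search with low=0, high=5 (0-based indices):
  low=0, high=5, mid=2: a[2]=25 >= 1, so high = 2
  low=0, high=2, mid=1: a[1]=14 >= 1, so high = 1
  low=0, high=1, mid=0: a[0]=9 >= 1, so high = 0
Now low = high = 0, so the insertion index is 0.
Final answer: 0


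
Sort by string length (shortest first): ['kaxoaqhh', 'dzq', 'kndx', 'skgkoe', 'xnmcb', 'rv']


Compute lengths:
  'kaxoaqhh' has length 8
  'dzq' has length 3
  'kndx' has length 4
  'skgkoe' has length 6
  'xnmcb' has length 5
  'rv' has length 2
Lengths in increasing order: 2 < 3 < 4 < 5 < 6 < 8
Listing the words in that order gives the answer.
Final answer: ['rv', 'dzq', 'kndx', 'xnmcb', 'skgkoe', 'kaxoaqhh']


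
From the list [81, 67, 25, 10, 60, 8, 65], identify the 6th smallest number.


Sort ascending: [8, 10, 25, 60, 65, 67, 81]
The 6th element (1-indexed) is at index 5.
Value = 67
Final answer: 67


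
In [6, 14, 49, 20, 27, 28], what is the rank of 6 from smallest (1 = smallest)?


Sort ascending: [6, 14, 20, 27, 28, 49]
Find 6 in the sorted list.
6 is at position 1 (1-indexed).
Final answer: 1


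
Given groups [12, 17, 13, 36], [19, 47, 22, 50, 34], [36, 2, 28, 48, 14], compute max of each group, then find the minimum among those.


Find max of each group:
  Group 1: [12, 17, 13, 36] -> max = 36
  Group 2: [19, 47, 22, 50, 34] -> max = 50
  Group 3: [36, 2, 28, 48, 14] -> max = 48
Maxes: [36, 50, 48]
Minimum of maxes = 36
Final answer: 36


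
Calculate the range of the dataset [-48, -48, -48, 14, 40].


Maximum value: 40
Minimum value: -48
Range = 40 - (-48) = 88
Final answer: 88


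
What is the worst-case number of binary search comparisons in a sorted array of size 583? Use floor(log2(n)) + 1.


Binary search halves the search space each step.
Maximum comparisons = floor(log2(583)) + 1
log2(583) = 9.1874
floor(log2(583)) = 9, so 9 + 1 = 10
Final answer: 10


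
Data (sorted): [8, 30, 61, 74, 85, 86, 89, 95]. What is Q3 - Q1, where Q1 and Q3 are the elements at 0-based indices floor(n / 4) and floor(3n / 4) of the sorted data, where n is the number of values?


The data has n = 8 elements.
Q1 index = floor(8 / 4) = floor(2) = 2; Q3 index = floor(3 * 8 / 4) = floor(6) = 6
Q1 = element at index 2 = 61
Q3 = element at index 6 = 89
IQR = 89 - 61 = 28
Final answer: 28


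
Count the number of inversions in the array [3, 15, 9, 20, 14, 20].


For each element, count the later elements that are smaller than it:
  3 (index 0): smaller elements after it = [] -> 0
  15 (index 1): smaller elements after it = [9, 14] -> 2
  9 (index 2): smaller elements after it = [] -> 0
  20 (index 3): smaller elements after it = [14] -> 1
  14 (index 4): smaller elements after it = [] -> 0
Total inversions = 0 + 2 + 0 + 1 + 0 = 3
Final answer: 3


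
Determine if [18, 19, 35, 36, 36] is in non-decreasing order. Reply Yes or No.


Check consecutive pairs:
  18 <= 19? True
  19 <= 35? True
  35 <= 36? True
  36 <= 36? True
Every consecutive pair is in order, so the list is non-decreasing.
Final answer: Yes


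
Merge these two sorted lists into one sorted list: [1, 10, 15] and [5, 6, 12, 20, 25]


List A: [1, 10, 15]
List B: [5, 6, 12, 20, 25]
Repeatedly compare the front elements and take the smaller:
  1 vs 5 -> take 1
  10 vs 5 -> take 5
  10 vs 6 -> take 6
  10 vs 12 -> take 10
  15 vs 12 -> take 12
  15 vs 20 -> take 15
  A is exhausted; append the rest of B: [20, 25]
Final answer: [1, 5, 6, 10, 12, 15, 20, 25]


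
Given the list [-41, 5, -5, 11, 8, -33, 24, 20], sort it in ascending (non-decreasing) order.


Original list: [-41, 5, -5, 11, 8, -33, 24, 20]
Repeatedly take the smallest remaining element:
  Remaining [-41, 5, -5, 11, 8, -33, 24, 20] -> smallest is -41
  Remaining [5, -5, 11, 8, -33, 24, 20] -> smallest is -33
  Remaining [5, -5, 11, 8, 24, 20] -> smallest is -5
  Remaining [5, 11, 8, 24, 20] -> smallest is 5
  Remaining [11, 8, 24, 20] -> smallest is 8
  Remaining [11, 24, 20] -> smallest is 11
  Remaining [24, 20] -> smallest is 20
  Remaining [24] -> smallest is 24
Collecting the picks in order gives the sorted list.
Final answer: [-41, -33, -5, 5, 8, 11, 20, 24]


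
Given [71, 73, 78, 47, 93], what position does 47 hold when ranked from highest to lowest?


Sort descending: [93, 78, 73, 71, 47]
Find 47 in the sorted list.
47 is at position 5.
Final answer: 5


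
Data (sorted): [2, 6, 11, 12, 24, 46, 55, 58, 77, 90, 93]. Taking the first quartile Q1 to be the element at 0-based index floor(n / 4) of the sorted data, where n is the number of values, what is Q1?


The list has n = 11 elements.
Q1 index = floor(11 / 4) = floor(2.75) = 2
Counting from index 0 in the sorted data, the element at index 2 is 11.
Final answer: 11


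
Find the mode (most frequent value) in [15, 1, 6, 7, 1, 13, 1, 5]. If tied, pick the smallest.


Count the frequency of each value:
  1 appears 3 time(s)
  5 appears 1 time(s)
  6 appears 1 time(s)
  7 appears 1 time(s)
  13 appears 1 time(s)
  15 appears 1 time(s)
Maximum frequency is 3.
Only 1 reaches that frequency, so it is the mode.
Final answer: 1


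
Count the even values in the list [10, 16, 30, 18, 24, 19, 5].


Check each element:
  10 is even
  16 is even
  30 is even
  18 is even
  24 is even
  19 is odd
  5 is odd
Evens: [10, 16, 30, 18, 24]
Count of evens = 5
Final answer: 5


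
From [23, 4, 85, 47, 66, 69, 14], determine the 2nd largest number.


Sort descending: [85, 69, 66, 47, 23, 14, 4]
The 2nd element (1-indexed) is at index 1.
Value = 69
Final answer: 69


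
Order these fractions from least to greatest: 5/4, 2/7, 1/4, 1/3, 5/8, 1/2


Convert to decimal for comparison:
  5/4 = 1.25
  2/7 = 0.2857
  1/4 = 0.25
  1/3 = 0.3333
  5/8 = 0.625
  1/2 = 0.5
Decimals in increasing order: 0.25 < 0.2857 < 0.3333 < 0.5 < 0.625 < 1.25
Writing each back as its fraction gives the sorted order.
Final answer: 1/4, 2/7, 1/3, 1/2, 5/8, 5/4


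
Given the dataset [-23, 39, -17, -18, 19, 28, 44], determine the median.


First, sort the list: [-23, -18, -17, 19, 28, 39, 44]
The list has 7 elements (odd count).
The middle index is 3 (0-based), and the element there is 19.
Final answer: 19


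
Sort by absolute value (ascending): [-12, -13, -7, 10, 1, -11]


Compute absolute values:
  |-12| = 12
  |-13| = 13
  |-7| = 7
  |10| = 10
  |1| = 1
  |-11| = 11
Absolute values in increasing order: 1 < 7 < 10 < 11 < 12 < 13
Listing the original numbers in that order gives the answer.
Final answer: [1, -7, 10, -11, -12, -13]


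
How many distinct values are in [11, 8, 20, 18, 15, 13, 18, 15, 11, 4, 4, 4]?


List all unique values:
Distinct values: [4, 8, 11, 13, 15, 18, 20]
Count = 7
Final answer: 7


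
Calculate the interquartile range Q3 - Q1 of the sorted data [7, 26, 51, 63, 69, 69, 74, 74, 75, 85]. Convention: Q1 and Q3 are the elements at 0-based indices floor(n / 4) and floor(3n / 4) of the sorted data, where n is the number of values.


The data has n = 10 elements.
Q1 index = floor(10 / 4) = floor(2.5) = 2; Q3 index = floor(3 * 10 / 4) = floor(7.5) = 7
Q1 = element at index 2 = 51
Q3 = element at index 7 = 74
IQR = 74 - 51 = 23
Final answer: 23


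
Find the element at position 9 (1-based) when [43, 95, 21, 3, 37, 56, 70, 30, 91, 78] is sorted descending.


Sort descending: [95, 91, 78, 70, 56, 43, 37, 30, 21, 3]
The 9th element (1-indexed) is at index 8.
Value = 21
Final answer: 21


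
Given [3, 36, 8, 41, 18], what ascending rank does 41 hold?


Sort ascending: [3, 8, 18, 36, 41]
Find 41 in the sorted list.
41 is at position 5 (1-indexed).
Final answer: 5


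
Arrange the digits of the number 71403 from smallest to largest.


The number 71403 has digits: 7, 1, 4, 0, 3
Sorted: 0, 1, 3, 4, 7
Joining the sorted digits gives the result.
Final answer: 01347


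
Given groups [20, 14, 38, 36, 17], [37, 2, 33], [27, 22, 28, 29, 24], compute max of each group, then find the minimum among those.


Find max of each group:
  Group 1: [20, 14, 38, 36, 17] -> max = 38
  Group 2: [37, 2, 33] -> max = 37
  Group 3: [27, 22, 28, 29, 24] -> max = 29
Maxes: [38, 37, 29]
Minimum of maxes = 29
Final answer: 29


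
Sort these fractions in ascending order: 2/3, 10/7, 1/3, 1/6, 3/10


Convert to decimal for comparison:
  2/3 = 0.6667
  10/7 = 1.4286
  1/3 = 0.3333
  1/6 = 0.1667
  3/10 = 0.3
Decimals in increasing order: 0.1667 < 0.3 < 0.3333 < 0.6667 < 1.4286
Writing each back as its fraction gives the sorted order.
Final answer: 1/6, 3/10, 1/3, 2/3, 10/7


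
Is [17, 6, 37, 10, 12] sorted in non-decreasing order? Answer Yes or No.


Check consecutive pairs:
  17 <= 6? False
  6 <= 37? True
  37 <= 10? False
  10 <= 12? True
2 consecutive pair(s) are out of order, so the list is not sorted.
Final answer: No


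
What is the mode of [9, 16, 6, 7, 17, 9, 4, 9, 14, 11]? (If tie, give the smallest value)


Count the frequency of each value:
  4 appears 1 time(s)
  6 appears 1 time(s)
  7 appears 1 time(s)
  9 appears 3 time(s)
  11 appears 1 time(s)
  14 appears 1 time(s)
  16 appears 1 time(s)
  17 appears 1 time(s)
Maximum frequency is 3.
Only 9 reaches that frequency, so it is the mode.
Final answer: 9


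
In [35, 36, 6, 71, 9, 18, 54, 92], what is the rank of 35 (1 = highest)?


Sort descending: [92, 71, 54, 36, 35, 18, 9, 6]
Find 35 in the sorted list.
35 is at position 5.
Final answer: 5


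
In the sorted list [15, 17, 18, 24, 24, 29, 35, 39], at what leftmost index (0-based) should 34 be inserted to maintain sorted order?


List is sorted: [15, 17, 18, 24, 24, 29, 35, 39]
We need the leftmost position where 34 can be inserted, i.e. the first index whose element is >= 34 (or the end of the list if none is).
Binary search with low=0, high=8 (0-based indices):
  low=0, high=8, mid=4: a[4]=24 < 34, so low = 5
  low=5, high=8, mid=6: a[6]=35 >= 34, so high = 6
  low=5, high=6, mid=5: a[5]=29 < 34, so low = 6
Now low = high = 6, so the insertion index is 6.
Final answer: 6


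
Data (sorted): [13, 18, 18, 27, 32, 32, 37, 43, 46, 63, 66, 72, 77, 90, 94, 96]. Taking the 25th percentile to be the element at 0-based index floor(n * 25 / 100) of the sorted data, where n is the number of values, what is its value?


The dataset has n = 16 elements.
Index = floor(16 * 25 / 100) = floor(400 / 100) = floor(4) = 4
Counting from index 0 in the sorted data, the element at index 4 is 32.
Final answer: 32


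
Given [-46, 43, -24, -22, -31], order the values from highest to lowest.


Original list: [-46, 43, -24, -22, -31]
Repeatedly take the largest remaining element:
  Remaining [-46, 43, -24, -22, -31] -> largest is 43
  Remaining [-46, -24, -22, -31] -> largest is -22
  Remaining [-46, -24, -31] -> largest is -24
  Remaining [-46, -31] -> largest is -31
  Remaining [-46] -> largest is -46
Collecting the picks in order gives the descending list.
Final answer: [43, -22, -24, -31, -46]


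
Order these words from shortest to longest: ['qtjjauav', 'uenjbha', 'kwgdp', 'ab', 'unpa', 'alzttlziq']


Compute lengths:
  'qtjjauav' has length 8
  'uenjbha' has length 7
  'kwgdp' has length 5
  'ab' has length 2
  'unpa' has length 4
  'alzttlziq' has length 9
Lengths in increasing order: 2 < 4 < 5 < 7 < 8 < 9
Listing the words in that order gives the answer.
Final answer: ['ab', 'unpa', 'kwgdp', 'uenjbha', 'qtjjauav', 'alzttlziq']


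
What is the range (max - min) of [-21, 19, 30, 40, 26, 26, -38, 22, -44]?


Maximum value: 40
Minimum value: -44
Range = 40 - (-44) = 84
Final answer: 84


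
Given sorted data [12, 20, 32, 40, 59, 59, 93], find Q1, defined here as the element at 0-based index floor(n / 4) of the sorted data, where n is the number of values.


The list has n = 7 elements.
Q1 index = floor(7 / 4) = floor(1.75) = 1
Counting from index 0 in the sorted data, the element at index 1 is 20.
Final answer: 20


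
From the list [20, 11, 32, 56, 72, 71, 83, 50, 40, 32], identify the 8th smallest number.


Sort ascending: [11, 20, 32, 32, 40, 50, 56, 71, 72, 83]
The 8th element (1-indexed) is at index 7.
Value = 71
Final answer: 71


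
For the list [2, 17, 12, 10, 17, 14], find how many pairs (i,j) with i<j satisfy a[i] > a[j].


For each element, count the later elements that are smaller than it:
  2 (index 0): smaller elements after it = [] -> 0
  17 (index 1): smaller elements after it = [12, 10, 14] -> 3
  12 (index 2): smaller elements after it = [10] -> 1
  10 (index 3): smaller elements after it = [] -> 0
  17 (index 4): smaller elements after it = [14] -> 1
Total inversions = 0 + 3 + 1 + 0 + 1 = 5
Final answer: 5


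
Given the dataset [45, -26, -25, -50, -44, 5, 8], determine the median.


First, sort the list: [-50, -44, -26, -25, 5, 8, 45]
The list has 7 elements (odd count).
The middle index is 3 (0-based), and the element there is -25.
Final answer: -25


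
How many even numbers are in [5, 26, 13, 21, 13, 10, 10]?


Check each element:
  5 is odd
  26 is even
  13 is odd
  21 is odd
  13 is odd
  10 is even
  10 is even
Evens: [26, 10, 10]
Count of evens = 3
Final answer: 3


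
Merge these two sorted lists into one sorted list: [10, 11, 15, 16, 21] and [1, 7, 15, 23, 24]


List A: [10, 11, 15, 16, 21]
List B: [1, 7, 15, 23, 24]
Repeatedly compare the front elements and take the smaller:
  10 vs 1 -> take 1
  10 vs 7 -> take 7
  10 vs 15 -> take 10
  11 vs 15 -> take 11
  15 vs 15 -> take 15
  16 vs 15 -> take 15
  16 vs 23 -> take 16
  21 vs 23 -> take 21
  A is exhausted; append the rest of B: [23, 24]
Final answer: [1, 7, 10, 11, 15, 15, 16, 21, 23, 24]


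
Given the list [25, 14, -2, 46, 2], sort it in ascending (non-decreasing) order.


Original list: [25, 14, -2, 46, 2]
Repeatedly take the smallest remaining element:
  Remaining [25, 14, -2, 46, 2] -> smallest is -2
  Remaining [25, 14, 46, 2] -> smallest is 2
  Remaining [25, 14, 46] -> smallest is 14
  Remaining [25, 46] -> smallest is 25
  Remaining [46] -> smallest is 46
Collecting the picks in order gives the sorted list.
Final answer: [-2, 2, 14, 25, 46]


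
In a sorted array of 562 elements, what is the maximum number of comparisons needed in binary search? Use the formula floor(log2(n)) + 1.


Binary search halves the search space each step.
Maximum comparisons = floor(log2(562)) + 1
log2(562) = 9.1344
floor(log2(562)) = 9, so 9 + 1 = 10
Final answer: 10


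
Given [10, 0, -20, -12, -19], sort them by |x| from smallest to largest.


Compute absolute values:
  |10| = 10
  |0| = 0
  |-20| = 20
  |-12| = 12
  |-19| = 19
Absolute values in increasing order: 0 < 10 < 12 < 19 < 20
Listing the original numbers in that order gives the answer.
Final answer: [0, 10, -12, -19, -20]


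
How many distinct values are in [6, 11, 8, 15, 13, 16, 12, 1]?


List all unique values:
Distinct values: [1, 6, 8, 11, 12, 13, 15, 16]
Count = 8
Final answer: 8


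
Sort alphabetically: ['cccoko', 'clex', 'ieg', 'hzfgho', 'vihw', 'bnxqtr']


Compare strings character by character (the first differing letter decides):
  'bnxqtr' < 'cccoko' since 'b' < 'c' at position 1
  'cccoko' < 'clex' since 'c' < 'l' at position 2
  'clex' < 'hzfgho' since 'c' < 'h' at position 1
  'hzfgho' < 'ieg' since 'h' < 'i' at position 1
  'ieg' < 'vihw' since 'i' < 'v' at position 1
Chaining these comparisons gives the alphabetical order.
Final answer: ['bnxqtr', 'cccoko', 'clex', 'hzfgho', 'ieg', 'vihw']


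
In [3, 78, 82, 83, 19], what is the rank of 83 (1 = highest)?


Sort descending: [83, 82, 78, 19, 3]
Find 83 in the sorted list.
83 is at position 1.
Final answer: 1


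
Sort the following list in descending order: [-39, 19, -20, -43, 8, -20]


Original list: [-39, 19, -20, -43, 8, -20]
Repeatedly take the largest remaining element:
  Remaining [-39, 19, -20, -43, 8, -20] -> largest is 19
  Remaining [-39, -20, -43, 8, -20] -> largest is 8
  Remaining [-39, -20, -43, -20] -> largest is -20
  Remaining [-39, -43, -20] -> largest is -20
  Remaining [-39, -43] -> largest is -39
  Remaining [-43] -> largest is -43
Collecting the picks in order gives the descending list.
Final answer: [19, 8, -20, -20, -39, -43]


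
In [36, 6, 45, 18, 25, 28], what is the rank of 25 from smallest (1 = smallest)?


Sort ascending: [6, 18, 25, 28, 36, 45]
Find 25 in the sorted list.
25 is at position 3 (1-indexed).
Final answer: 3


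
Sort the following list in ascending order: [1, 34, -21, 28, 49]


Original list: [1, 34, -21, 28, 49]
Repeatedly take the smallest remaining element:
  Remaining [1, 34, -21, 28, 49] -> smallest is -21
  Remaining [1, 34, 28, 49] -> smallest is 1
  Remaining [34, 28, 49] -> smallest is 28
  Remaining [34, 49] -> smallest is 34
  Remaining [49] -> smallest is 49
Collecting the picks in order gives the sorted list.
Final answer: [-21, 1, 28, 34, 49]


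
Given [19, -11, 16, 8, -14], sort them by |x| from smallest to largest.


Compute absolute values:
  |19| = 19
  |-11| = 11
  |16| = 16
  |8| = 8
  |-14| = 14
Absolute values in increasing order: 8 < 11 < 14 < 16 < 19
Listing the original numbers in that order gives the answer.
Final answer: [8, -11, -14, 16, 19]


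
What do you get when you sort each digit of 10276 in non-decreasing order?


The number 10276 has digits: 1, 0, 2, 7, 6
Sorted: 0, 1, 2, 6, 7
Joining the sorted digits gives the result.
Final answer: 01267


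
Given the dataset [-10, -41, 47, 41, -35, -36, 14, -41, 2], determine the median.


First, sort the list: [-41, -41, -36, -35, -10, 2, 14, 41, 47]
The list has 9 elements (odd count).
The middle index is 4 (0-based), and the element there is -10.
Final answer: -10


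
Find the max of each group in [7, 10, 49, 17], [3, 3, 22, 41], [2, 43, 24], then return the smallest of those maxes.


Find max of each group:
  Group 1: [7, 10, 49, 17] -> max = 49
  Group 2: [3, 3, 22, 41] -> max = 41
  Group 3: [2, 43, 24] -> max = 43
Maxes: [49, 41, 43]
Minimum of maxes = 41
Final answer: 41


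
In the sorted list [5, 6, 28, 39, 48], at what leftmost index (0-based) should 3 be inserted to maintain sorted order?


List is sorted: [5, 6, 28, 39, 48]
We need the leftmost position where 3 can be inserted, i.e. the first index whose element is >= 3 (or the end of the list if none is).
Binary search with low=0, high=5 (0-based indices):
  low=0, high=5, mid=2: a[2]=28 >= 3, so high = 2
  low=0, high=2, mid=1: a[1]=6 >= 3, so high = 1
  low=0, high=1, mid=0: a[0]=5 >= 3, so high = 0
Now low = high = 0, so the insertion index is 0.
Final answer: 0


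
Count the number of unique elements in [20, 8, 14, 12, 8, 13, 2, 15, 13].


List all unique values:
Distinct values: [2, 8, 12, 13, 14, 15, 20]
Count = 7
Final answer: 7


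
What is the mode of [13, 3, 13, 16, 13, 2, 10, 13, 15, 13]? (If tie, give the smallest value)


Count the frequency of each value:
  2 appears 1 time(s)
  3 appears 1 time(s)
  10 appears 1 time(s)
  13 appears 5 time(s)
  15 appears 1 time(s)
  16 appears 1 time(s)
Maximum frequency is 5.
Only 13 reaches that frequency, so it is the mode.
Final answer: 13


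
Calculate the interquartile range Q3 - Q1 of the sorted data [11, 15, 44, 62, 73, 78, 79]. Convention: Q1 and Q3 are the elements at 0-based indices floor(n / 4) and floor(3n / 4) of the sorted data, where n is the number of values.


The data has n = 7 elements.
Q1 index = floor(7 / 4) = floor(1.75) = 1; Q3 index = floor(3 * 7 / 4) = floor(5.25) = 5
Q1 = element at index 1 = 15
Q3 = element at index 5 = 78
IQR = 78 - 15 = 63
Final answer: 63


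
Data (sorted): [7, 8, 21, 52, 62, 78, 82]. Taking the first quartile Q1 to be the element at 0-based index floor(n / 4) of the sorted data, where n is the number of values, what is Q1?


The list has n = 7 elements.
Q1 index = floor(7 / 4) = floor(1.75) = 1
Counting from index 0 in the sorted data, the element at index 1 is 8.
Final answer: 8


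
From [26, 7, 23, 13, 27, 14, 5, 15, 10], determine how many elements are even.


Check each element:
  26 is even
  7 is odd
  23 is odd
  13 is odd
  27 is odd
  14 is even
  5 is odd
  15 is odd
  10 is even
Evens: [26, 14, 10]
Count of evens = 3
Final answer: 3


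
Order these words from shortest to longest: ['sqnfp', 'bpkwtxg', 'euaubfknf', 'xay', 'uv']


Compute lengths:
  'sqnfp' has length 5
  'bpkwtxg' has length 7
  'euaubfknf' has length 9
  'xay' has length 3
  'uv' has length 2
Lengths in increasing order: 2 < 3 < 5 < 7 < 9
Listing the words in that order gives the answer.
Final answer: ['uv', 'xay', 'sqnfp', 'bpkwtxg', 'euaubfknf']


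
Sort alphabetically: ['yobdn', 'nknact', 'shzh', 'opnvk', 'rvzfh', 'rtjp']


Compare strings character by character (the first differing letter decides):
  'nknact' < 'opnvk' since 'n' < 'o' at position 1
  'opnvk' < 'rtjp' since 'o' < 'r' at position 1
  'rtjp' < 'rvzfh' since 't' < 'v' at position 2
  'rvzfh' < 'shzh' since 'r' < 's' at position 1
  'shzh' < 'yobdn' since 's' < 'y' at position 1
Chaining these comparisons gives the alphabetical order.
Final answer: ['nknact', 'opnvk', 'rtjp', 'rvzfh', 'shzh', 'yobdn']


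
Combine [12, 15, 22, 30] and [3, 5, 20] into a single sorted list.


List A: [12, 15, 22, 30]
List B: [3, 5, 20]
Repeatedly compare the front elements and take the smaller:
  12 vs 3 -> take 3
  12 vs 5 -> take 5
  12 vs 20 -> take 12
  15 vs 20 -> take 15
  22 vs 20 -> take 20
  B is exhausted; append the rest of A: [22, 30]
Final answer: [3, 5, 12, 15, 20, 22, 30]


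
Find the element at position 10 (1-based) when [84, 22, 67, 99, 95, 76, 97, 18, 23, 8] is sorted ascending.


Sort ascending: [8, 18, 22, 23, 67, 76, 84, 95, 97, 99]
The 10th element (1-indexed) is at index 9.
Value = 99
Final answer: 99


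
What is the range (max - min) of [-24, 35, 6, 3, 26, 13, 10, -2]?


Maximum value: 35
Minimum value: -24
Range = 35 - (-24) = 59
Final answer: 59


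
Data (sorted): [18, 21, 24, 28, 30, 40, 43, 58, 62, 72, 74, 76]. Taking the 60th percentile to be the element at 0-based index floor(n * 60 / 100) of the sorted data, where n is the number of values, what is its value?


The dataset has n = 12 elements.
Index = floor(12 * 60 / 100) = floor(720 / 100) = floor(7.2) = 7
Counting from index 0 in the sorted data, the element at index 7 is 58.
Final answer: 58


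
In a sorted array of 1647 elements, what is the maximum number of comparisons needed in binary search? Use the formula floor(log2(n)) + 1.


Binary search halves the search space each step.
Maximum comparisons = floor(log2(1647)) + 1
log2(1647) = 10.6856
floor(log2(1647)) = 10, so 10 + 1 = 11
Final answer: 11


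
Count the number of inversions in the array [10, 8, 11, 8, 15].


For each element, count the later elements that are smaller than it:
  10 (index 0): smaller elements after it = [8, 8] -> 2
  8 (index 1): smaller elements after it = [] -> 0
  11 (index 2): smaller elements after it = [8] -> 1
  8 (index 3): smaller elements after it = [] -> 0
Total inversions = 2 + 0 + 1 + 0 = 3
Final answer: 3


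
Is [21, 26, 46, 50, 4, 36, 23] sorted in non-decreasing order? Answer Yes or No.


Check consecutive pairs:
  21 <= 26? True
  26 <= 46? True
  46 <= 50? True
  50 <= 4? False
  4 <= 36? True
  36 <= 23? False
2 consecutive pair(s) are out of order, so the list is not sorted.
Final answer: No


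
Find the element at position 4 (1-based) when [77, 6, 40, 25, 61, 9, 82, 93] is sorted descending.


Sort descending: [93, 82, 77, 61, 40, 25, 9, 6]
The 4th element (1-indexed) is at index 3.
Value = 61
Final answer: 61


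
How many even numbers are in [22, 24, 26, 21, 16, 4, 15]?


Check each element:
  22 is even
  24 is even
  26 is even
  21 is odd
  16 is even
  4 is even
  15 is odd
Evens: [22, 24, 26, 16, 4]
Count of evens = 5
Final answer: 5


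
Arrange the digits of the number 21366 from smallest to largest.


The number 21366 has digits: 2, 1, 3, 6, 6
Sorted: 1, 2, 3, 6, 6
Joining the sorted digits gives the result.
Final answer: 12366


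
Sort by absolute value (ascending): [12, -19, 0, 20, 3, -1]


Compute absolute values:
  |12| = 12
  |-19| = 19
  |0| = 0
  |20| = 20
  |3| = 3
  |-1| = 1
Absolute values in increasing order: 0 < 1 < 3 < 12 < 19 < 20
Listing the original numbers in that order gives the answer.
Final answer: [0, -1, 3, 12, -19, 20]
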